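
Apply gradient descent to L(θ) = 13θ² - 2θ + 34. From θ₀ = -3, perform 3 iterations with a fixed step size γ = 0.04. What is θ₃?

0.07712

L′(θ) = 26θ - 2
θ₁ = -3 − 0.04·(-80) = 0.2
θ₂ = 0.2 − 0.04·3.2 = 0.072
θ₃ = 0.072 − 0.04·(-0.128) = 0.07712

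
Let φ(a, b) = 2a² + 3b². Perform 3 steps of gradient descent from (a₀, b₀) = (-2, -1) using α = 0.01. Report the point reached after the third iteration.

(-1.769472, -0.830584)

∇φ = (4a, 6b)
Step 1: at (-2, -1), ∇φ = (-8, -6) → (-2, -1) − 0.01·(-8, -6) = (-1.92, -0.94)
Step 2: at (-1.92, -0.94), ∇φ = (-7.68, -5.64) → (-1.92, -0.94) − 0.01·(-7.68, -5.64) = (-1.8432, -0.8836)
Step 3: at (-1.8432, -0.8836), ∇φ = (-7.3728, -5.3016) → (-1.8432, -0.8836) − 0.01·(-7.3728, -5.3016) = (-1.769472, -0.830584)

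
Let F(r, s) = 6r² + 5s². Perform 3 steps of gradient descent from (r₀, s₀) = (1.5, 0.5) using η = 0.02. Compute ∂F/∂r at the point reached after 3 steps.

∇F = (12r, 10s)
Step 1: at (1.5, 0.5), ∇F = (18, 5) → (1.5, 0.5) − 0.02·(18, 5) = (1.14, 0.4)
Step 2: at (1.14, 0.4), ∇F = (13.68, 4) → (1.14, 0.4) − 0.02·(13.68, 4) = (0.8664, 0.32)
Step 3: at (0.8664, 0.32), ∇F = (10.3968, 3.2) → (0.8664, 0.32) − 0.02·(10.3968, 3.2) = (0.658464, 0.256)
∂F/∂r at (0.658464, 0.256) = 7.901568

7.901568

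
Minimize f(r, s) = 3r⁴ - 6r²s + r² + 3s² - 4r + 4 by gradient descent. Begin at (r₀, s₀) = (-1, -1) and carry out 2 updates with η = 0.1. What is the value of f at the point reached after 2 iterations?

7057.05950208

∇f = (12r³ - 12rs + 2r - 4, -6r² + 6s)
(r₁, s₁) = (-1, -1) − 0.1·(-30, -12) = (2, 0.2)
(r₂, s₂) = (2, 0.2) − 0.1·(91.2, -22.8) = (-7.12, 2.48)
f(-7.12, 2.48) = 7057.05950208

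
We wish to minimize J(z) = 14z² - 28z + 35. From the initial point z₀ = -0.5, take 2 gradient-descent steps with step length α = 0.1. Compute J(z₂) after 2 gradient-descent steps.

351.6744

J′(z) = 28z - 28
Step 1: J′(-0.5) = -42; z₁ = -0.5 − 0.1·(-42) = 3.7
Step 2: J′(3.7) = 75.6; z₂ = 3.7 − 0.1·75.6 = -3.86
J(-3.86) = 351.6744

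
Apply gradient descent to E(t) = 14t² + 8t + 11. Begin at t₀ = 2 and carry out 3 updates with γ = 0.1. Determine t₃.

E′(t) = 28t + 8
t₁ = 2 − 0.1·64 = -4.4
t₂ = -4.4 − 0.1·(-115.2) = 7.12
t₃ = 7.12 − 0.1·207.36 = -13.616

-13.616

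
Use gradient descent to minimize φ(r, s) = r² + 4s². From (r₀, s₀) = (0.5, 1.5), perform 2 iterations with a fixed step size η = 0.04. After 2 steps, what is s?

∇φ = (2r, 8s)
Step 1: at (0.5, 1.5), ∇φ = (1, 12) → (0.5, 1.5) − 0.04·(1, 12) = (0.46, 1.02)
Step 2: at (0.46, 1.02), ∇φ = (0.92, 8.16) → (0.46, 1.02) − 0.04·(0.92, 8.16) = (0.4232, 0.6936)
s = 0.6936

0.6936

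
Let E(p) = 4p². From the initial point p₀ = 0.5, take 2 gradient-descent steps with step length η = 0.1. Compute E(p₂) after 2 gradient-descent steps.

0.0016

E′(p) = 8p
Step 1: E′(0.5) = 4; p₁ = 0.5 − 0.1·4 = 0.1
Step 2: E′(0.1) = 0.8; p₂ = 0.1 − 0.1·0.8 = 0.02
E(0.02) = 0.0016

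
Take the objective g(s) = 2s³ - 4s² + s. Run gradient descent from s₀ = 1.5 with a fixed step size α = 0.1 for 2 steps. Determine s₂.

g′(s) = 6s² - 8s + 1
Step 1: g′(1.5) = 2.5; s₁ = 1.5 − 0.1·2.5 = 1.25
Step 2: g′(1.25) = 0.375; s₂ = 1.25 − 0.1·0.375 = 1.2125

1.2125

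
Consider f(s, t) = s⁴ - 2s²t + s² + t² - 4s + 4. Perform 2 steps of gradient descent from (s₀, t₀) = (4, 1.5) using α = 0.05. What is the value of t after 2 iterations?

∇f = (4s³ - 4st + 2s - 4, -2s² + 2t)
(s₁, t₁) = (4, 1.5) − 0.05·(236, -29) = (-7.8, 2.95)
(s₂, t₂) = (-7.8, 2.95) − 0.05·(-1825.768, -115.78) = (83.4884, 8.739)
t = 8.739

8.739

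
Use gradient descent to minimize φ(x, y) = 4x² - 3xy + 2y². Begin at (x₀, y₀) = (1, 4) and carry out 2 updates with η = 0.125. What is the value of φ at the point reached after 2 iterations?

∇φ = (8x - 3y, -3x + 4y)
Step 1: at (1, 4), ∇φ = (-4, 13) → (1, 4) − 0.125·(-4, 13) = (1.5, 2.375)
Step 2: at (1.5, 2.375), ∇φ = (4.875, 5) → (1.5, 2.375) − 0.125·(4.875, 5) = (0.890625, 1.75)
φ(0.890625, 1.75) = 4.6220703125

4.6220703125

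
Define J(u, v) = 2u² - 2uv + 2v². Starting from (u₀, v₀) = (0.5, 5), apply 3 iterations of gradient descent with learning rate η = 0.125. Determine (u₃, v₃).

∇J = (4u - 2v, -2u + 4v)
Step 1: at (0.5, 5), ∇J = (-8, 19) → (0.5, 5) − 0.125·(-8, 19) = (1.5, 2.625)
Step 2: at (1.5, 2.625), ∇J = (0.75, 7.5) → (1.5, 2.625) − 0.125·(0.75, 7.5) = (1.40625, 1.6875)
Step 3: at (1.40625, 1.6875), ∇J = (2.25, 3.9375) → (1.40625, 1.6875) − 0.125·(2.25, 3.9375) = (1.125, 1.1953125)

(1.125, 1.1953125)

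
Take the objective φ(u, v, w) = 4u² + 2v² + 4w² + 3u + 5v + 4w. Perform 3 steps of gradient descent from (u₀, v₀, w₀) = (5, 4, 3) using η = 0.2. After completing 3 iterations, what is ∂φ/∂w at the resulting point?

-6.048

∇φ = (8u + 3, 4v + 5, 8w + 4)
Step 1: at (5, 4, 3), ∇φ = (43, 21, 28) → (5, 4, 3) − 0.2·(43, 21, 28) = (-3.6, -0.2, -2.6)
Step 2: at (-3.6, -0.2, -2.6), ∇φ = (-25.8, 4.2, -16.8) → (-3.6, -0.2, -2.6) − 0.2·(-25.8, 4.2, -16.8) = (1.56, -1.04, 0.76)
Step 3: at (1.56, -1.04, 0.76), ∇φ = (15.48, 0.84, 10.08) → (1.56, -1.04, 0.76) − 0.2·(15.48, 0.84, 10.08) = (-1.536, -1.208, -1.256)
∂φ/∂w at (-1.536, -1.208, -1.256) = -6.048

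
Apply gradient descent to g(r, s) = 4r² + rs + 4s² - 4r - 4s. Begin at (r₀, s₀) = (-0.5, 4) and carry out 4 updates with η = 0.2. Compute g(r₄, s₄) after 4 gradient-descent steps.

0.81911808

∇g = (8r + s - 4, r + 8s - 4)
Step 1: at (-0.5, 4), ∇g = (-4, 27.5) → (-0.5, 4) − 0.2·(-4, 27.5) = (0.3, -1.5)
Step 2: at (0.3, -1.5), ∇g = (-3.1, -15.7) → (0.3, -1.5) − 0.2·(-3.1, -15.7) = (0.92, 1.64)
Step 3: at (0.92, 1.64), ∇g = (5, 10.04) → (0.92, 1.64) − 0.2·(5, 10.04) = (-0.08, -0.368)
Step 4: at (-0.08, -0.368), ∇g = (-5.008, -7.024) → (-0.08, -0.368) − 0.2·(-5.008, -7.024) = (0.9216, 1.0368)
g(0.9216, 1.0368) = 0.81911808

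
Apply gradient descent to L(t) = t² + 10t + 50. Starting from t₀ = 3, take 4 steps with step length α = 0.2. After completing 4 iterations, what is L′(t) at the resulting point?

L′(t) = 2t + 10
Step 1: L′(3) = 16; t₁ = 3 − 0.2·16 = -0.2
Step 2: L′(-0.2) = 9.6; t₂ = -0.2 − 0.2·9.6 = -2.12
Step 3: L′(-2.12) = 5.76; t₃ = -2.12 − 0.2·5.76 = -3.272
Step 4: L′(-3.272) = 3.456; t₄ = -3.272 − 0.2·3.456 = -3.9632
L′(t) at (-3.9632) = 2.0736

2.0736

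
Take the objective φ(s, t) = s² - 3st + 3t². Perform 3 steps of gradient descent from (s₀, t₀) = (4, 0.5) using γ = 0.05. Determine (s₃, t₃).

∇φ = (2s - 3t, -3s + 6t)
(s₁, t₁) = (4, 0.5) − 0.05·(6.5, -9) = (3.675, 0.95)
(s₂, t₂) = (3.675, 0.95) − 0.05·(4.5, -5.325) = (3.45, 1.21625)
(s₃, t₃) = (3.45, 1.21625) − 0.05·(3.25125, -3.0525) = (3.2874375, 1.368875)

(3.2874375, 1.368875)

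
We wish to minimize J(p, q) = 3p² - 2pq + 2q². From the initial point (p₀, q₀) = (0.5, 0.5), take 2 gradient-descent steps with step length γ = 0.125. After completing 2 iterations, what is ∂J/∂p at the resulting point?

∇J = (6p - 2q, -2p + 4q)
(p₁, q₁) = (0.5, 0.5) − 0.125·(2, 1) = (0.25, 0.375)
(p₂, q₂) = (0.25, 0.375) − 0.125·(0.75, 1) = (0.15625, 0.25)
∂J/∂p at (0.15625, 0.25) = 0.4375

0.4375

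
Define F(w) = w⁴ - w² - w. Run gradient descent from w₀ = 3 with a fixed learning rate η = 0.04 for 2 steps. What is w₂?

F′(w) = 4w³ - 2w - 1
Step 1: F′(3) = 101; w₁ = 3 − 0.04·101 = -1.04
Step 2: F′(-1.04) = -3.419456; w₂ = -1.04 − 0.04·(-3.419456) = -0.90322176

-0.90322176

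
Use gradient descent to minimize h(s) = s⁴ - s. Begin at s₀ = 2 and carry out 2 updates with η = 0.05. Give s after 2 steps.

h′(s) = 4s³ - 1
Step 1: h′(2) = 31; s₁ = 2 − 0.05·31 = 0.45
Step 2: h′(0.45) = -0.6355; s₂ = 0.45 − 0.05·(-0.6355) = 0.481775

0.481775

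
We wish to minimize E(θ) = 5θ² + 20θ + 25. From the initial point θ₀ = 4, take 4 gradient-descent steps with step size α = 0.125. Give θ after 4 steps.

-1.9765625

E′(θ) = 10θ + 20
θ₁ = 4 − 0.125·60 = -3.5
θ₂ = -3.5 − 0.125·(-15) = -1.625
θ₃ = -1.625 − 0.125·3.75 = -2.09375
θ₄ = -2.09375 − 0.125·(-0.9375) = -1.9765625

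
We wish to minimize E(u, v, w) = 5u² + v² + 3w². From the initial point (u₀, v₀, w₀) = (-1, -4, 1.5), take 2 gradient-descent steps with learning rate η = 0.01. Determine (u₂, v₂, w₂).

(-0.81, -3.8416, 1.3254)

∇E = (10u, 2v, 6w)
Step 1: at (-1, -4, 1.5), ∇E = (-10, -8, 9) → (-1, -4, 1.5) − 0.01·(-10, -8, 9) = (-0.9, -3.92, 1.41)
Step 2: at (-0.9, -3.92, 1.41), ∇E = (-9, -7.84, 8.46) → (-0.9, -3.92, 1.41) − 0.01·(-9, -7.84, 8.46) = (-0.81, -3.8416, 1.3254)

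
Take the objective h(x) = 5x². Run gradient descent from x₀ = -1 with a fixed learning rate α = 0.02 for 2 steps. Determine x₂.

-0.64

h′(x) = 10x
x₁ = -1 − 0.02·(-10) = -0.8
x₂ = -0.8 − 0.02·(-8) = -0.64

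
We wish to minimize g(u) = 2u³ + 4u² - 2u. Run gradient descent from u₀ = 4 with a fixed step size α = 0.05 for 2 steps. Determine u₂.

g′(u) = 6u² + 8u - 2
u₁ = 4 − 0.05·126 = -2.3
u₂ = -2.3 − 0.05·11.34 = -2.867

-2.867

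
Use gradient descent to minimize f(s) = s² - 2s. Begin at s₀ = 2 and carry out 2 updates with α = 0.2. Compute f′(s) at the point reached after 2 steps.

0.72

f′(s) = 2s - 2
Step 1: f′(2) = 2; s₁ = 2 − 0.2·2 = 1.6
Step 2: f′(1.6) = 1.2; s₂ = 1.6 − 0.2·1.2 = 1.36
f′(s) at (1.36) = 0.72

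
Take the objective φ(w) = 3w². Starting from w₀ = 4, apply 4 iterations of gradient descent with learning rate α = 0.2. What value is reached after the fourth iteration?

0.0064

φ′(w) = 6w
w₁ = 4 − 0.2·24 = -0.8
w₂ = -0.8 − 0.2·(-4.8) = 0.16
w₃ = 0.16 − 0.2·0.96 = -0.032
w₄ = -0.032 − 0.2·(-0.192) = 0.0064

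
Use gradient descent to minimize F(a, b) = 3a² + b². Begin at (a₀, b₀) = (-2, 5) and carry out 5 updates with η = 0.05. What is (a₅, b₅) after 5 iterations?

∇F = (6a, 2b)
(a₁, b₁) = (-2, 5) − 0.05·(-12, 10) = (-1.4, 4.5)
(a₂, b₂) = (-1.4, 4.5) − 0.05·(-8.4, 9) = (-0.98, 4.05)
(a₃, b₃) = (-0.98, 4.05) − 0.05·(-5.88, 8.1) = (-0.686, 3.645)
(a₄, b₄) = (-0.686, 3.645) − 0.05·(-4.116, 7.29) = (-0.4802, 3.2805)
(a₅, b₅) = (-0.4802, 3.2805) − 0.05·(-2.8812, 6.561) = (-0.33614, 2.95245)

(-0.33614, 2.95245)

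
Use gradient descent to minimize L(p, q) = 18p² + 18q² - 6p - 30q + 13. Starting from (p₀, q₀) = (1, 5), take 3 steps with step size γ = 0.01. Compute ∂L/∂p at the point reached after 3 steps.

7.86432

∇L = (36p - 6, 36q - 30)
Step 1: at (1, 5), ∇L = (30, 150) → (1, 5) − 0.01·(30, 150) = (0.7, 3.5)
Step 2: at (0.7, 3.5), ∇L = (19.2, 96) → (0.7, 3.5) − 0.01·(19.2, 96) = (0.508, 2.54)
Step 3: at (0.508, 2.54), ∇L = (12.288, 61.44) → (0.508, 2.54) − 0.01·(12.288, 61.44) = (0.38512, 1.9256)
∂L/∂p at (0.38512, 1.9256) = 7.86432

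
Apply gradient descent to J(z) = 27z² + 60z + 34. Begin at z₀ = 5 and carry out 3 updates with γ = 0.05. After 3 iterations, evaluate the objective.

J′(z) = 54z + 60
Step 1: J′(5) = 330; z₁ = 5 − 0.05·330 = -11.5
Step 2: J′(-11.5) = -561; z₂ = -11.5 − 0.05·(-561) = 16.55
Step 3: J′(16.55) = 953.7; z₃ = 16.55 − 0.05·953.7 = -31.135
J(-31.135) = 24339.382075

24339.382075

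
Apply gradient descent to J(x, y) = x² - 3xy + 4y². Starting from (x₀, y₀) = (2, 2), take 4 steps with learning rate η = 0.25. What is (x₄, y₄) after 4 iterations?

∇J = (2x - 3y, -3x + 8y)
(x₁, y₁) = (2, 2) − 0.25·(-2, 10) = (2.5, -0.5)
(x₂, y₂) = (2.5, -0.5) − 0.25·(6.5, -11.5) = (0.875, 2.375)
(x₃, y₃) = (0.875, 2.375) − 0.25·(-5.375, 16.375) = (2.21875, -1.71875)
(x₄, y₄) = (2.21875, -1.71875) − 0.25·(9.59375, -20.40625) = (-0.1796875, 3.3828125)

(-0.1796875, 3.3828125)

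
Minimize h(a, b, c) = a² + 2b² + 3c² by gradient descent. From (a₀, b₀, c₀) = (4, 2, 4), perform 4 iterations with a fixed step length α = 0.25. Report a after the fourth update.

∇h = (2a, 4b, 6c)
Step 1: at (4, 2, 4), ∇h = (8, 8, 24) → (4, 2, 4) − 0.25·(8, 8, 24) = (2, 0, -2)
Step 2: at (2, 0, -2), ∇h = (4, 0, -12) → (2, 0, -2) − 0.25·(4, 0, -12) = (1, 0, 1)
Step 3: at (1, 0, 1), ∇h = (2, 0, 6) → (1, 0, 1) − 0.25·(2, 0, 6) = (0.5, 0, -0.5)
Step 4: at (0.5, 0, -0.5), ∇h = (1, 0, -3) → (0.5, 0, -0.5) − 0.25·(1, 0, -3) = (0.25, 0, 0.25)
a = 0.25

0.25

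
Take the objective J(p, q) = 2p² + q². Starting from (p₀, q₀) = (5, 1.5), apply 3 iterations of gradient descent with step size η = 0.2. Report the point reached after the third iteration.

(0.04, 0.324)

∇J = (4p, 2q)
Step 1: at (5, 1.5), ∇J = (20, 3) → (5, 1.5) − 0.2·(20, 3) = (1, 0.9)
Step 2: at (1, 0.9), ∇J = (4, 1.8) → (1, 0.9) − 0.2·(4, 1.8) = (0.2, 0.54)
Step 3: at (0.2, 0.54), ∇J = (0.8, 1.08) → (0.2, 0.54) − 0.2·(0.8, 1.08) = (0.04, 0.324)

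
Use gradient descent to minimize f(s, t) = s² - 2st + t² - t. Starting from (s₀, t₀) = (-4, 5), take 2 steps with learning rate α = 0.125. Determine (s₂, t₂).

(-0.59375, 1.84375)

∇f = (2s - 2t, -2s + 2t - 1)
(s₁, t₁) = (-4, 5) − 0.125·(-18, 17) = (-1.75, 2.875)
(s₂, t₂) = (-1.75, 2.875) − 0.125·(-9.25, 8.25) = (-0.59375, 1.84375)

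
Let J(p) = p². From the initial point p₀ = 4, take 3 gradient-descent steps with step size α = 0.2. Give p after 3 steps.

0.864

J′(p) = 2p
Step 1: J′(4) = 8; p₁ = 4 − 0.2·8 = 2.4
Step 2: J′(2.4) = 4.8; p₂ = 2.4 − 0.2·4.8 = 1.44
Step 3: J′(1.44) = 2.88; p₃ = 1.44 − 0.2·2.88 = 0.864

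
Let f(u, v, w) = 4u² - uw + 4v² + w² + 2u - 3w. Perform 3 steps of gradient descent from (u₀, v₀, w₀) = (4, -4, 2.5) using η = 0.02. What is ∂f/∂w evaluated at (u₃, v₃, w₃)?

∇f = (8u - w + 2, 8v, -u + 2w - 3)
(u₁, v₁, w₁) = (4, -4, 2.5) − 0.02·(31.5, -32, -2) = (3.37, -3.36, 2.54)
(u₂, v₂, w₂) = (3.37, -3.36, 2.54) − 0.02·(26.42, -26.88, -1.29) = (2.8416, -2.8224, 2.5658)
(u₃, v₃, w₃) = (2.8416, -2.8224, 2.5658) − 0.02·(22.167, -22.5792, -0.71) = (2.39826, -2.370816, 2.58)
∂f/∂w at (2.39826, -2.370816, 2.58) = -0.23826

-0.23826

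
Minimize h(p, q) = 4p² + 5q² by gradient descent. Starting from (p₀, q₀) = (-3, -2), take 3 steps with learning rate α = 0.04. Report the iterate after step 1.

(-2.04, -1.2)

∇h = (8p, 10q)
(p₁, q₁) = (-3, -2) − 0.04·(-24, -20) = (-2.04, -1.2)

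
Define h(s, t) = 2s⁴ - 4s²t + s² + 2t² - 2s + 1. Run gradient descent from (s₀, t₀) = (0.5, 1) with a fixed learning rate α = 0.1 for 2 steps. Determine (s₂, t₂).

∇h = (8s³ - 8st + 2s - 2, -4s² + 4t)
Step 1: at (0.5, 1), ∇h = (-4, 3) → (0.5, 1) − 0.1·(-4, 3) = (0.9, 0.7)
Step 2: at (0.9, 0.7), ∇h = (0.592, -0.44) → (0.9, 0.7) − 0.1·(0.592, -0.44) = (0.8408, 0.744)

(0.8408, 0.744)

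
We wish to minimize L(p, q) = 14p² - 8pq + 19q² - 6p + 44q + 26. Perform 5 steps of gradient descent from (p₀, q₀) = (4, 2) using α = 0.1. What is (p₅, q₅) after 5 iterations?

(115.88064, -259.30304)

∇L = (28p - 8q - 6, -8p + 38q + 44)
(p₁, q₁) = (4, 2) − 0.1·(90, 88) = (-5, -6.8)
(p₂, q₂) = (-5, -6.8) − 0.1·(-91.6, -174.4) = (4.16, 10.64)
(p₃, q₃) = (4.16, 10.64) − 0.1·(25.36, 415.04) = (1.624, -30.864)
(p₄, q₄) = (1.624, -30.864) − 0.1·(286.384, -1141.824) = (-27.0144, 83.3184)
(p₅, q₅) = (-27.0144, 83.3184) − 0.1·(-1428.9504, 3426.2144) = (115.88064, -259.30304)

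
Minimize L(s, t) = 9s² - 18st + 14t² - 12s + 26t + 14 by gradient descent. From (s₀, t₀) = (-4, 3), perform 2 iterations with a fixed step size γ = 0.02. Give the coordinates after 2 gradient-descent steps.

∇L = (18s - 18t - 12, -18s + 28t + 26)
(s₁, t₁) = (-4, 3) − 0.02·(-138, 182) = (-1.24, -0.64)
(s₂, t₂) = (-1.24, -0.64) − 0.02·(-22.8, 30.4) = (-0.784, -1.248)

(-0.784, -1.248)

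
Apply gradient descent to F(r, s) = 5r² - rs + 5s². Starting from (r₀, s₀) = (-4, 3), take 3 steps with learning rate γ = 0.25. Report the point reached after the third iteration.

∇F = (10r - s, -r + 10s)
(r₁, s₁) = (-4, 3) − 0.25·(-43, 34) = (6.75, -5.5)
(r₂, s₂) = (6.75, -5.5) − 0.25·(73, -61.75) = (-11.5, 9.9375)
(r₃, s₃) = (-11.5, 9.9375) − 0.25·(-124.9375, 110.875) = (19.734375, -17.78125)

(19.734375, -17.78125)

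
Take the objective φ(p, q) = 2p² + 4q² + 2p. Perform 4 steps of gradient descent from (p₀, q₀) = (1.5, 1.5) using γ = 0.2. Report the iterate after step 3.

∇φ = (4p + 2, 8q)
(p₁, q₁) = (1.5, 1.5) − 0.2·(8, 12) = (-0.1, -0.9)
(p₂, q₂) = (-0.1, -0.9) − 0.2·(1.6, -7.2) = (-0.42, 0.54)
(p₃, q₃) = (-0.42, 0.54) − 0.2·(0.32, 4.32) = (-0.484, -0.324)

(-0.484, -0.324)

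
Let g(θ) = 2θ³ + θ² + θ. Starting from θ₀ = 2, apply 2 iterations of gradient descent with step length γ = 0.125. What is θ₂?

g′(θ) = 6θ² + 2θ + 1
Step 1: g′(2) = 29; θ₁ = 2 − 0.125·29 = -1.625
Step 2: g′(-1.625) = 13.59375; θ₂ = -1.625 − 0.125·13.59375 = -3.32421875

-3.32421875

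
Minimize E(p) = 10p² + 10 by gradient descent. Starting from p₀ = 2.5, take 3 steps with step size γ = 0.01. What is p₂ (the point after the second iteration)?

1.6

E′(p) = 20p
p₁ = 2.5 − 0.01·50 = 2
p₂ = 2 − 0.01·40 = 1.6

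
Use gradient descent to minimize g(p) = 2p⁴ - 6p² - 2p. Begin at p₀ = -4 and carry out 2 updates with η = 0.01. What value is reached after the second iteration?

g′(p) = 8p³ - 12p - 2
Step 1: g′(-4) = -466; p₁ = -4 − 0.01·(-466) = 0.66
Step 2: g′(0.66) = -7.620032; p₂ = 0.66 − 0.01·(-7.620032) = 0.73620032

0.73620032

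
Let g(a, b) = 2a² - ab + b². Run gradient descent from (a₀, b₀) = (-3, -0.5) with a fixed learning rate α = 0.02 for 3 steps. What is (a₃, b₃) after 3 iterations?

(-2.36594, -0.602032)

∇g = (4a - b, -a + 2b)
Step 1: at (-3, -0.5), ∇g = (-11.5, 2) → (-3, -0.5) − 0.02·(-11.5, 2) = (-2.77, -0.54)
Step 2: at (-2.77, -0.54), ∇g = (-10.54, 1.69) → (-2.77, -0.54) − 0.02·(-10.54, 1.69) = (-2.5592, -0.5738)
Step 3: at (-2.5592, -0.5738), ∇g = (-9.663, 1.4116) → (-2.5592, -0.5738) − 0.02·(-9.663, 1.4116) = (-2.36594, -0.602032)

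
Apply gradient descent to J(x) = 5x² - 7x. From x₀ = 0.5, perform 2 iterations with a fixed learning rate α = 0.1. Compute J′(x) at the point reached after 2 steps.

J′(x) = 10x - 7
x₁ = 0.5 − 0.1·(-2) = 0.7
x₂ = 0.7 − 0.1·0 = 0.7
J′(x) at (0.7) = 0

0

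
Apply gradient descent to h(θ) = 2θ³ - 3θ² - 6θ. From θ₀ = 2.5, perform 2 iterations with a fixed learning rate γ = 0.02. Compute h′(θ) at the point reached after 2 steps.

h′(θ) = 6θ² - 6θ - 6
θ₁ = 2.5 − 0.02·16.5 = 2.17
θ₂ = 2.17 − 0.02·9.2334 = 1.985332
h′(θ) at (1.985332) = 5.737266901344

5.737266901344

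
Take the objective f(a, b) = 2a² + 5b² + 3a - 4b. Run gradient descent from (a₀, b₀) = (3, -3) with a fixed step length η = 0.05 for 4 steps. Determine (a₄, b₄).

∇f = (4a + 3, 10b - 4)
(a₁, b₁) = (3, -3) − 0.05·(15, -34) = (2.25, -1.3)
(a₂, b₂) = (2.25, -1.3) − 0.05·(12, -17) = (1.65, -0.45)
(a₃, b₃) = (1.65, -0.45) − 0.05·(9.6, -8.5) = (1.17, -0.025)
(a₄, b₄) = (1.17, -0.025) − 0.05·(7.68, -4.25) = (0.786, 0.1875)

(0.786, 0.1875)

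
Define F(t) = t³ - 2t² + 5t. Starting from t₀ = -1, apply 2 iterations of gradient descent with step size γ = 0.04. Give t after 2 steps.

F′(t) = 3t² - 4t + 5
t₁ = -1 − 0.04·12 = -1.48
t₂ = -1.48 − 0.04·17.4912 = -2.179648

-2.179648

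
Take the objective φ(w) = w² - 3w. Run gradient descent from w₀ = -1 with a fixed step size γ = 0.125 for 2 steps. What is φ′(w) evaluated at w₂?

-2.8125

φ′(w) = 2w - 3
w₁ = -1 − 0.125·(-5) = -0.375
w₂ = -0.375 − 0.125·(-3.75) = 0.09375
φ′(w) at (0.09375) = -2.8125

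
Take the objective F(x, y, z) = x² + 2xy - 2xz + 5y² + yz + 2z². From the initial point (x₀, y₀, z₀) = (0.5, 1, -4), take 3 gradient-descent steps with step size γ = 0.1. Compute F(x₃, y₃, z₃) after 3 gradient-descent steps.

0.775647

∇F = (2x + 2y - 2z, 2x + 10y + z, -2x + y + 4z)
Step 1: at (0.5, 1, -4), ∇F = (11, 7, -16) → (0.5, 1, -4) − 0.1·(11, 7, -16) = (-0.6, 0.3, -2.4)
Step 2: at (-0.6, 0.3, -2.4), ∇F = (4.2, -0.6, -8.1) → (-0.6, 0.3, -2.4) − 0.1·(4.2, -0.6, -8.1) = (-1.02, 0.36, -1.59)
Step 3: at (-1.02, 0.36, -1.59), ∇F = (1.86, -0.03, -3.96) → (-1.02, 0.36, -1.59) − 0.1·(1.86, -0.03, -3.96) = (-1.206, 0.363, -1.194)
F(-1.206, 0.363, -1.194) = 0.775647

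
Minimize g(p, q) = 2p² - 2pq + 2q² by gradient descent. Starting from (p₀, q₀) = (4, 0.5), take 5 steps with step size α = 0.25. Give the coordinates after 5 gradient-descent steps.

∇g = (4p - 2q, -2p + 4q)
Step 1: at (4, 0.5), ∇g = (15, -6) → (4, 0.5) − 0.25·(15, -6) = (0.25, 2)
Step 2: at (0.25, 2), ∇g = (-3, 7.5) → (0.25, 2) − 0.25·(-3, 7.5) = (1, 0.125)
Step 3: at (1, 0.125), ∇g = (3.75, -1.5) → (1, 0.125) − 0.25·(3.75, -1.5) = (0.0625, 0.5)
Step 4: at (0.0625, 0.5), ∇g = (-0.75, 1.875) → (0.0625, 0.5) − 0.25·(-0.75, 1.875) = (0.25, 0.03125)
Step 5: at (0.25, 0.03125), ∇g = (0.9375, -0.375) → (0.25, 0.03125) − 0.25·(0.9375, -0.375) = (0.015625, 0.125)

(0.015625, 0.125)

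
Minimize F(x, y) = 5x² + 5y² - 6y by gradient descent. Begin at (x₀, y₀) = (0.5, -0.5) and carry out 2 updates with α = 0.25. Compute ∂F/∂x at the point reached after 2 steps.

11.25

∇F = (10x, 10y - 6)
(x₁, y₁) = (0.5, -0.5) − 0.25·(5, -11) = (-0.75, 2.25)
(x₂, y₂) = (-0.75, 2.25) − 0.25·(-7.5, 16.5) = (1.125, -1.875)
∂F/∂x at (1.125, -1.875) = 11.25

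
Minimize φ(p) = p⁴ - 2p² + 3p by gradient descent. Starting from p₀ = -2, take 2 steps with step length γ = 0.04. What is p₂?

φ′(p) = 4p³ - 4p + 3
Step 1: φ′(-2) = -21; p₁ = -2 − 0.04·(-21) = -1.16
Step 2: φ′(-1.16) = 1.396416; p₂ = -1.16 − 0.04·1.396416 = -1.21585664

-1.21585664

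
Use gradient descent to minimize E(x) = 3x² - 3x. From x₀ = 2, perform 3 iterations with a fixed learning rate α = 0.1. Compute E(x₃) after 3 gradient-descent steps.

-0.722352

E′(x) = 6x - 3
x₁ = 2 − 0.1·9 = 1.1
x₂ = 1.1 − 0.1·3.6 = 0.74
x₃ = 0.74 − 0.1·1.44 = 0.596
E(0.596) = -0.722352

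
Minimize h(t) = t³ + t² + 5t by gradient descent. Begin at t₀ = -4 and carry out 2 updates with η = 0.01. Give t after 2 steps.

h′(t) = 3t² + 2t + 5
t₁ = -4 − 0.01·45 = -4.45
t₂ = -4.45 − 0.01·55.5075 = -5.005075

-5.005075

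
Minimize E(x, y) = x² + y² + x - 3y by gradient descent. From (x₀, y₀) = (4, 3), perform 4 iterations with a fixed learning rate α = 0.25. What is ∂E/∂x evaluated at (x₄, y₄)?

∇E = (2x + 1, 2y - 3)
(x₁, y₁) = (4, 3) − 0.25·(9, 3) = (1.75, 2.25)
(x₂, y₂) = (1.75, 2.25) − 0.25·(4.5, 1.5) = (0.625, 1.875)
(x₃, y₃) = (0.625, 1.875) − 0.25·(2.25, 0.75) = (0.0625, 1.6875)
(x₄, y₄) = (0.0625, 1.6875) − 0.25·(1.125, 0.375) = (-0.21875, 1.59375)
∂E/∂x at (-0.21875, 1.59375) = 0.5625

0.5625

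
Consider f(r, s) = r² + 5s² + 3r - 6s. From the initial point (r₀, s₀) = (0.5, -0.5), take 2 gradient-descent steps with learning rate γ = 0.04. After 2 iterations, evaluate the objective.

-0.40034816

∇f = (2r + 3, 10s - 6)
Step 1: at (0.5, -0.5), ∇f = (4, -11) → (0.5, -0.5) − 0.04·(4, -11) = (0.34, -0.06)
Step 2: at (0.34, -0.06), ∇f = (3.68, -6.6) → (0.34, -0.06) − 0.04·(3.68, -6.6) = (0.1928, 0.204)
f(0.1928, 0.204) = -0.40034816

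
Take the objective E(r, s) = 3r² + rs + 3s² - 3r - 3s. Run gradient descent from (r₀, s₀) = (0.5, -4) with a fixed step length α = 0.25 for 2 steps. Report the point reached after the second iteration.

∇E = (6r + s - 3, r + 6s - 3)
Step 1: at (0.5, -4), ∇E = (-4, -26.5) → (0.5, -4) − 0.25·(-4, -26.5) = (1.5, 2.625)
Step 2: at (1.5, 2.625), ∇E = (8.625, 14.25) → (1.5, 2.625) − 0.25·(8.625, 14.25) = (-0.65625, -0.9375)

(-0.65625, -0.9375)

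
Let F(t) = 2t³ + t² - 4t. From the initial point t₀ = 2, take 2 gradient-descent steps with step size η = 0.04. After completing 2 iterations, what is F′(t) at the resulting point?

2.123347623936

F′(t) = 6t² + 2t - 4
t₁ = 2 − 0.04·24 = 1.04
t₂ = 1.04 − 0.04·4.5696 = 0.857216
F′(t) at (0.857216) = 2.123347623936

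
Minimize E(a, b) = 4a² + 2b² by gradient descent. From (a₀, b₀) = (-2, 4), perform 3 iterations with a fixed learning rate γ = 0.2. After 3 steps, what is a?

∇E = (8a, 4b)
Step 1: at (-2, 4), ∇E = (-16, 16) → (-2, 4) − 0.2·(-16, 16) = (1.2, 0.8)
Step 2: at (1.2, 0.8), ∇E = (9.6, 3.2) → (1.2, 0.8) − 0.2·(9.6, 3.2) = (-0.72, 0.16)
Step 3: at (-0.72, 0.16), ∇E = (-5.76, 0.64) → (-0.72, 0.16) − 0.2·(-5.76, 0.64) = (0.432, 0.032)
a = 0.432

0.432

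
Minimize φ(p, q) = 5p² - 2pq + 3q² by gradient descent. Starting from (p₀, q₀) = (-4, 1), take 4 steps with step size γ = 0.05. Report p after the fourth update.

-0.2368

∇φ = (10p - 2q, -2p + 6q)
(p₁, q₁) = (-4, 1) − 0.05·(-42, 14) = (-1.9, 0.3)
(p₂, q₂) = (-1.9, 0.3) − 0.05·(-19.6, 5.6) = (-0.92, 0.02)
(p₃, q₃) = (-0.92, 0.02) − 0.05·(-9.24, 1.96) = (-0.458, -0.078)
(p₄, q₄) = (-0.458, -0.078) − 0.05·(-4.424, 0.448) = (-0.2368, -0.1004)
p = -0.2368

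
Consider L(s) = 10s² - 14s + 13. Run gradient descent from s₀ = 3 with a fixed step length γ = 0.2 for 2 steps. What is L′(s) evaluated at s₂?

L′(s) = 20s - 14
s₁ = 3 − 0.2·46 = -6.2
s₂ = -6.2 − 0.2·(-138) = 21.4
L′(s) at (21.4) = 414

414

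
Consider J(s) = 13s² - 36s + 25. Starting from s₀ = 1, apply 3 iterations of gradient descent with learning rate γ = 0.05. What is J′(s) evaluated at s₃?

J′(s) = 26s - 36
Step 1: J′(1) = -10; s₁ = 1 − 0.05·(-10) = 1.5
Step 2: J′(1.5) = 3; s₂ = 1.5 − 0.05·3 = 1.35
Step 3: J′(1.35) = -0.9; s₃ = 1.35 − 0.05·(-0.9) = 1.395
J′(s) at (1.395) = 0.27

0.27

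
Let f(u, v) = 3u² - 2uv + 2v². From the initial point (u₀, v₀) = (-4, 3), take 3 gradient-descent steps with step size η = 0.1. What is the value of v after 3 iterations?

∇f = (6u - 2v, -2u + 4v)
Step 1: at (-4, 3), ∇f = (-30, 20) → (-4, 3) − 0.1·(-30, 20) = (-1, 1)
Step 2: at (-1, 1), ∇f = (-8, 6) → (-1, 1) − 0.1·(-8, 6) = (-0.2, 0.4)
Step 3: at (-0.2, 0.4), ∇f = (-2, 2) → (-0.2, 0.4) − 0.1·(-2, 2) = (0, 0.2)
v = 0.2

0.2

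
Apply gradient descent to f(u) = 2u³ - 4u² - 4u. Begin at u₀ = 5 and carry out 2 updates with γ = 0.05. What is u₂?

f′(u) = 6u² - 8u - 4
u₁ = 5 − 0.05·106 = -0.3
u₂ = -0.3 − 0.05·(-1.06) = -0.247

-0.247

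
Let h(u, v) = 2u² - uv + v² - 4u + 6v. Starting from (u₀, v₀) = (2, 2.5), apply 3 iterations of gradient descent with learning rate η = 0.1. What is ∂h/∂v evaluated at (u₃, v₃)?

5.0295

∇h = (4u - v - 4, -u + 2v + 6)
Step 1: at (2, 2.5), ∇h = (1.5, 9) → (2, 2.5) − 0.1·(1.5, 9) = (1.85, 1.6)
Step 2: at (1.85, 1.6), ∇h = (1.8, 7.35) → (1.85, 1.6) − 0.1·(1.8, 7.35) = (1.67, 0.865)
Step 3: at (1.67, 0.865), ∇h = (1.815, 6.06) → (1.67, 0.865) − 0.1·(1.815, 6.06) = (1.4885, 0.259)
∂h/∂v at (1.4885, 0.259) = 5.0295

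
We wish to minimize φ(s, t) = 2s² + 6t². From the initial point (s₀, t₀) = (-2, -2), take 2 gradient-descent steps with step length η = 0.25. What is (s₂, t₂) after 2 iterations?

∇φ = (4s, 12t)
(s₁, t₁) = (-2, -2) − 0.25·(-8, -24) = (0, 4)
(s₂, t₂) = (0, 4) − 0.25·(0, 48) = (0, -8)

(0, -8)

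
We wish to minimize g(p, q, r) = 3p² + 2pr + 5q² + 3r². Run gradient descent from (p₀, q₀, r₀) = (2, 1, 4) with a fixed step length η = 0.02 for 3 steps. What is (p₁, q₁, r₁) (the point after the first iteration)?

(1.6, 0.8, 3.44)

∇g = (6p + 2r, 10q, 2p + 6r)
(p₁, q₁, r₁) = (2, 1, 4) − 0.02·(20, 10, 28) = (1.6, 0.8, 3.44)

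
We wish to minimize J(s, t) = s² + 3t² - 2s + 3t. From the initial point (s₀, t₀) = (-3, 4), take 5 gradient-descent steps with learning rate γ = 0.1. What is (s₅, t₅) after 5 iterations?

∇J = (2s - 2, 6t + 3)
(s₁, t₁) = (-3, 4) − 0.1·(-8, 27) = (-2.2, 1.3)
(s₂, t₂) = (-2.2, 1.3) − 0.1·(-6.4, 10.8) = (-1.56, 0.22)
(s₃, t₃) = (-1.56, 0.22) − 0.1·(-5.12, 4.32) = (-1.048, -0.212)
(s₄, t₄) = (-1.048, -0.212) − 0.1·(-4.096, 1.728) = (-0.6384, -0.3848)
(s₅, t₅) = (-0.6384, -0.3848) − 0.1·(-3.2768, 0.6912) = (-0.31072, -0.45392)

(-0.31072, -0.45392)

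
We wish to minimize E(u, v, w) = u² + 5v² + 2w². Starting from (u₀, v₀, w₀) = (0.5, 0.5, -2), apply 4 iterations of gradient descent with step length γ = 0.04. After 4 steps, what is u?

0.35819648

∇E = (2u, 10v, 4w)
(u₁, v₁, w₁) = (0.5, 0.5, -2) − 0.04·(1, 5, -8) = (0.46, 0.3, -1.68)
(u₂, v₂, w₂) = (0.46, 0.3, -1.68) − 0.04·(0.92, 3, -6.72) = (0.4232, 0.18, -1.4112)
(u₃, v₃, w₃) = (0.4232, 0.18, -1.4112) − 0.04·(0.8464, 1.8, -5.6448) = (0.389344, 0.108, -1.185408)
(u₄, v₄, w₄) = (0.389344, 0.108, -1.185408) − 0.04·(0.778688, 1.08, -4.741632) = (0.35819648, 0.0648, -0.99574272)
u = 0.35819648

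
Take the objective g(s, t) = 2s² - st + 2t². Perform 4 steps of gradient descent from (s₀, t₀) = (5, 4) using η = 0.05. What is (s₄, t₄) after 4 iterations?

(2.50723125, 2.190825)

∇g = (4s - t, -s + 4t)
(s₁, t₁) = (5, 4) − 0.05·(16, 11) = (4.2, 3.45)
(s₂, t₂) = (4.2, 3.45) − 0.05·(13.35, 9.6) = (3.5325, 2.97)
(s₃, t₃) = (3.5325, 2.97) − 0.05·(11.16, 8.3475) = (2.9745, 2.552625)
(s₄, t₄) = (2.9745, 2.552625) − 0.05·(9.345375, 7.236) = (2.50723125, 2.190825)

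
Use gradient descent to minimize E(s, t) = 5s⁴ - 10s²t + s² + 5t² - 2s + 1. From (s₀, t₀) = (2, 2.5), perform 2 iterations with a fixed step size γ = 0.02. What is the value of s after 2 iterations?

∇E = (20s³ - 20st + 2s - 2, -10s² + 10t)
(s₁, t₁) = (2, 2.5) − 0.02·(62, -15) = (0.76, 2.8)
(s₂, t₂) = (0.76, 2.8) − 0.02·(-34.26048, 22.224) = (1.4452096, 2.35552)
s = 1.4452096

1.4452096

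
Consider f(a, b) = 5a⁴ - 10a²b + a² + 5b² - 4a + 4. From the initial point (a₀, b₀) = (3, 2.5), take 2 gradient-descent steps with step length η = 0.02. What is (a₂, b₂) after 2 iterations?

∇f = (20a³ - 20ab + 2a - 4, -10a² + 10b)
Step 1: at (3, 2.5), ∇f = (392, -65) → (3, 2.5) − 0.02·(392, -65) = (-4.84, 3.8)
Step 2: at (-4.84, 3.8), ∇f = (-1913.43808, -196.256) → (-4.84, 3.8) − 0.02·(-1913.43808, -196.256) = (33.4287616, 7.72512)

(33.4287616, 7.72512)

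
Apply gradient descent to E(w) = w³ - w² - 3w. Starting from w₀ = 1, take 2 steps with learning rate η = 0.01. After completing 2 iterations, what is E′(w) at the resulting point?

E′(w) = 3w² - 2w - 3
Step 1: E′(1) = -2; w₁ = 1 − 0.01·(-2) = 1.02
Step 2: E′(1.02) = -1.9188; w₂ = 1.02 − 0.01·(-1.9188) = 1.039188
E′(w) at (1.039188) = -1.838640901968

-1.838640901968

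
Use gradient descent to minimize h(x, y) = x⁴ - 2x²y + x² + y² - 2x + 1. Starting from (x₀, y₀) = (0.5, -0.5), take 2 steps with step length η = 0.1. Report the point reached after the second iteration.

∇h = (4x³ - 4xy + 2x - 2, -2x² + 2y)
Step 1: at (0.5, -0.5), ∇h = (0.5, -1.5) → (0.5, -0.5) − 0.1·(0.5, -1.5) = (0.45, -0.35)
Step 2: at (0.45, -0.35), ∇h = (-0.1055, -1.105) → (0.45, -0.35) − 0.1·(-0.1055, -1.105) = (0.46055, -0.2395)

(0.46055, -0.2395)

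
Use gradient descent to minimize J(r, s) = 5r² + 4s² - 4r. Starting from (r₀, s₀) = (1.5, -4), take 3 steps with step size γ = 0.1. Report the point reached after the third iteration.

(0.4, -0.032)

∇J = (10r - 4, 8s)
(r₁, s₁) = (1.5, -4) − 0.1·(11, -32) = (0.4, -0.8)
(r₂, s₂) = (0.4, -0.8) − 0.1·(0, -6.4) = (0.4, -0.16)
(r₃, s₃) = (0.4, -0.16) − 0.1·(0, -1.28) = (0.4, -0.032)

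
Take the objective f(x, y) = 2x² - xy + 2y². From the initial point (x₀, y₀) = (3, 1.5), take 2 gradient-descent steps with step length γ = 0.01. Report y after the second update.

∇f = (4x - y, -x + 4y)
(x₁, y₁) = (3, 1.5) − 0.01·(10.5, 3) = (2.895, 1.47)
(x₂, y₂) = (2.895, 1.47) − 0.01·(10.11, 2.985) = (2.7939, 1.44015)
y = 1.44015

1.44015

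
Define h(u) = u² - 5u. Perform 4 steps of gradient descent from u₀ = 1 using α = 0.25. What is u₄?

2.40625

h′(u) = 2u - 5
Step 1: h′(1) = -3; u₁ = 1 − 0.25·(-3) = 1.75
Step 2: h′(1.75) = -1.5; u₂ = 1.75 − 0.25·(-1.5) = 2.125
Step 3: h′(2.125) = -0.75; u₃ = 2.125 − 0.25·(-0.75) = 2.3125
Step 4: h′(2.3125) = -0.375; u₄ = 2.3125 − 0.25·(-0.375) = 2.40625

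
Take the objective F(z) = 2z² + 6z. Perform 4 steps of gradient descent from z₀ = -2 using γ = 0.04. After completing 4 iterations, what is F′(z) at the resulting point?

-0.99574272

F′(z) = 4z + 6
z₁ = -2 − 0.04·(-2) = -1.92
z₂ = -1.92 − 0.04·(-1.68) = -1.8528
z₃ = -1.8528 − 0.04·(-1.4112) = -1.796352
z₄ = -1.796352 − 0.04·(-1.185408) = -1.74893568
F′(z) at (-1.74893568) = -0.99574272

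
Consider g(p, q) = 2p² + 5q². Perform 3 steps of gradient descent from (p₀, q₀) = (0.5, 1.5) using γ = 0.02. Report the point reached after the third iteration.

(0.389344, 0.768)

∇g = (4p, 10q)
Step 1: at (0.5, 1.5), ∇g = (2, 15) → (0.5, 1.5) − 0.02·(2, 15) = (0.46, 1.2)
Step 2: at (0.46, 1.2), ∇g = (1.84, 12) → (0.46, 1.2) − 0.02·(1.84, 12) = (0.4232, 0.96)
Step 3: at (0.4232, 0.96), ∇g = (1.6928, 9.6) → (0.4232, 0.96) − 0.02·(1.6928, 9.6) = (0.389344, 0.768)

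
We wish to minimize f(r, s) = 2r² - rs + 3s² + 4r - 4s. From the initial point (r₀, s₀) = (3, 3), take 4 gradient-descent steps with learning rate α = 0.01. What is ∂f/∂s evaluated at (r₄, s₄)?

∇f = (4r - s + 4, -r + 6s - 4)
(r₁, s₁) = (3, 3) − 0.01·(13, 11) = (2.87, 2.89)
(r₂, s₂) = (2.87, 2.89) − 0.01·(12.59, 10.47) = (2.7441, 2.7853)
(r₃, s₃) = (2.7441, 2.7853) − 0.01·(12.1911, 9.9677) = (2.622189, 2.685623)
(r₄, s₄) = (2.622189, 2.685623) − 0.01·(11.803133, 9.491549) = (2.50415767, 2.59070751)
∂f/∂s at (2.50415767, 2.59070751) = 9.04008739

9.04008739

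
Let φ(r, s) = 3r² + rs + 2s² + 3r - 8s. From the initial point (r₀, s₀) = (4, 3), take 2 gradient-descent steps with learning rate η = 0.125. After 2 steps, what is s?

1.96875

∇φ = (6r + s + 3, r + 4s - 8)
Step 1: at (4, 3), ∇φ = (30, 8) → (4, 3) − 0.125·(30, 8) = (0.25, 2)
Step 2: at (0.25, 2), ∇φ = (6.5, 0.25) → (0.25, 2) − 0.125·(6.5, 0.25) = (-0.5625, 1.96875)
s = 1.96875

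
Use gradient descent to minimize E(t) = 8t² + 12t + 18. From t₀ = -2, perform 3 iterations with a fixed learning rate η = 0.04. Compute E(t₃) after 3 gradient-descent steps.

13.5272097792

E′(t) = 16t + 12
Step 1: E′(-2) = -20; t₁ = -2 − 0.04·(-20) = -1.2
Step 2: E′(-1.2) = -7.2; t₂ = -1.2 − 0.04·(-7.2) = -0.912
Step 3: E′(-0.912) = -2.592; t₃ = -0.912 − 0.04·(-2.592) = -0.80832
E(-0.80832) = 13.5272097792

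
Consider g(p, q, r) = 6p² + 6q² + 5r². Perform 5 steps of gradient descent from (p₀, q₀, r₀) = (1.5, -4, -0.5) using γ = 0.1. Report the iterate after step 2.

(0.06, -0.16, 0)

∇g = (12p, 12q, 10r)
(p₁, q₁, r₁) = (1.5, -4, -0.5) − 0.1·(18, -48, -5) = (-0.3, 0.8, 0)
(p₂, q₂, r₂) = (-0.3, 0.8, 0) − 0.1·(-3.6, 9.6, 0) = (0.06, -0.16, 0)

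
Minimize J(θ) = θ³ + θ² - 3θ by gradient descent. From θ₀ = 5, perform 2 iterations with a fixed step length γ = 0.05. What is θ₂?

J′(θ) = 3θ² + 2θ - 3
Step 1: J′(5) = 82; θ₁ = 5 − 0.05·82 = 0.9
Step 2: J′(0.9) = 1.23; θ₂ = 0.9 − 0.05·1.23 = 0.8385

0.8385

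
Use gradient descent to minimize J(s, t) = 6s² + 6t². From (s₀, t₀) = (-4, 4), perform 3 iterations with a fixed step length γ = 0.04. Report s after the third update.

∇J = (12s, 12t)
(s₁, t₁) = (-4, 4) − 0.04·(-48, 48) = (-2.08, 2.08)
(s₂, t₂) = (-2.08, 2.08) − 0.04·(-24.96, 24.96) = (-1.0816, 1.0816)
(s₃, t₃) = (-1.0816, 1.0816) − 0.04·(-12.9792, 12.9792) = (-0.562432, 0.562432)
s = -0.562432

-0.562432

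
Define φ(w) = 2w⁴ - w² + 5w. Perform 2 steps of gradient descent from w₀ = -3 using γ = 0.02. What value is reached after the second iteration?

φ′(w) = 8w³ - 2w + 5
w₁ = -3 − 0.02·(-205) = 1.1
w₂ = 1.1 − 0.02·13.448 = 0.83104

0.83104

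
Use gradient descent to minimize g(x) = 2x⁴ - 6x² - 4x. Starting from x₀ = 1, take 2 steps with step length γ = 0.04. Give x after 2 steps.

1.37761024

g′(x) = 8x³ - 12x - 4
x₁ = 1 − 0.04·(-8) = 1.32
x₂ = 1.32 − 0.04·(-1.440256) = 1.37761024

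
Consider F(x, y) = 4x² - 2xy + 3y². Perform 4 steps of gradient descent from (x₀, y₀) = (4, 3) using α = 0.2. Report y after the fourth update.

∇F = (8x - 2y, -2x + 6y)
(x₁, y₁) = (4, 3) − 0.2·(26, 10) = (-1.2, 1)
(x₂, y₂) = (-1.2, 1) − 0.2·(-11.6, 8.4) = (1.12, -0.68)
(x₃, y₃) = (1.12, -0.68) − 0.2·(10.32, -6.32) = (-0.944, 0.584)
(x₄, y₄) = (-0.944, 0.584) − 0.2·(-8.72, 5.392) = (0.8, -0.4944)
y = -0.4944

-0.4944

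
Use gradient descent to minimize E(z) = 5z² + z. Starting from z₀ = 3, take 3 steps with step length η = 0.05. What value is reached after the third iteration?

0.2875

E′(z) = 10z + 1
Step 1: E′(3) = 31; z₁ = 3 − 0.05·31 = 1.45
Step 2: E′(1.45) = 15.5; z₂ = 1.45 − 0.05·15.5 = 0.675
Step 3: E′(0.675) = 7.75; z₃ = 0.675 − 0.05·7.75 = 0.2875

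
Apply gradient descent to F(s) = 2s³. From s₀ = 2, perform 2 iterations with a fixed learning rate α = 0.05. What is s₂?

0.608

F′(s) = 6s²
s₁ = 2 − 0.05·24 = 0.8
s₂ = 0.8 − 0.05·3.84 = 0.608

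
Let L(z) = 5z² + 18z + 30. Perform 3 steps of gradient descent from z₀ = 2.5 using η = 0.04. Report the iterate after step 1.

0.78

L′(z) = 10z + 18
z₁ = 2.5 − 0.04·43 = 0.78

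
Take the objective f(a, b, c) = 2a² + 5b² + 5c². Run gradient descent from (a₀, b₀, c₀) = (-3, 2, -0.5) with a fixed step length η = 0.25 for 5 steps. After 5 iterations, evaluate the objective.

1225.382080078125

∇f = (4a, 10b, 10c)
(a₁, b₁, c₁) = (-3, 2, -0.5) − 0.25·(-12, 20, -5) = (0, -3, 0.75)
(a₂, b₂, c₂) = (0, -3, 0.75) − 0.25·(0, -30, 7.5) = (0, 4.5, -1.125)
(a₃, b₃, c₃) = (0, 4.5, -1.125) − 0.25·(0, 45, -11.25) = (0, -6.75, 1.6875)
(a₄, b₄, c₄) = (0, -6.75, 1.6875) − 0.25·(0, -67.5, 16.875) = (0, 10.125, -2.53125)
(a₅, b₅, c₅) = (0, 10.125, -2.53125) − 0.25·(0, 101.25, -25.3125) = (0, -15.1875, 3.796875)
f(0, -15.1875, 3.796875) = 1225.382080078125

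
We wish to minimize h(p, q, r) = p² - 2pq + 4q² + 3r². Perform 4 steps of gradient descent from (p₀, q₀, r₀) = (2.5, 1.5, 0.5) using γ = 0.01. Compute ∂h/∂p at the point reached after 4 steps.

∇h = (2p - 2q, -2p + 8q, 6r)
Step 1: at (2.5, 1.5, 0.5), ∇h = (2, 7, 3) → (2.5, 1.5, 0.5) − 0.01·(2, 7, 3) = (2.48, 1.43, 0.47)
Step 2: at (2.48, 1.43, 0.47), ∇h = (2.1, 6.48, 2.82) → (2.48, 1.43, 0.47) − 0.01·(2.1, 6.48, 2.82) = (2.459, 1.3652, 0.4418)
Step 3: at (2.459, 1.3652, 0.4418), ∇h = (2.1876, 6.0036, 2.6508) → (2.459, 1.3652, 0.4418) − 0.01·(2.1876, 6.0036, 2.6508) = (2.437124, 1.305164, 0.415292)
Step 4: at (2.437124, 1.305164, 0.415292), ∇h = (2.26392, 5.567064, 2.491752) → (2.437124, 1.305164, 0.415292) − 0.01·(2.26392, 5.567064, 2.491752) = (2.4144848, 1.24949336, 0.39037448)
∂h/∂p at (2.4144848, 1.24949336, 0.39037448) = 2.32998288

2.32998288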